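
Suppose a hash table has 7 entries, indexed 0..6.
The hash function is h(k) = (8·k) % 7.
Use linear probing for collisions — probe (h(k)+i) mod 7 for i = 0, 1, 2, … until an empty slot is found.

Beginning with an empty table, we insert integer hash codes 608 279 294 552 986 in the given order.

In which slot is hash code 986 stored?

3

Insert 608: h=6, slot 6 empty -> index 6.
Insert 279: h=6, slot 6 occupied -> index 0.
Insert 294: h=0, slot 0 occupied -> index 1.
Insert 552: h=6, slots 6,0,1 occupied -> index 2.
Insert 986: h=6, slots 6,0,1,2 occupied -> index 3.
Table: [279, 294, 552, 986, —, —, 608]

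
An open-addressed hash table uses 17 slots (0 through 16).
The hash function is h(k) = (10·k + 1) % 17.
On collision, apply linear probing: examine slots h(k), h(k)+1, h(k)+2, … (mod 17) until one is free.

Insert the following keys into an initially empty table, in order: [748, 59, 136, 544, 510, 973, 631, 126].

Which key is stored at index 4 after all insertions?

510

Insert 748: h=1, slot 1 empty => index 1.
Insert 59: h=13, slot 13 empty => index 13.
Insert 136: h=1, slot 1 occupied => index 2.
Insert 544: h=1, slots 1,2 occupied => index 3.
Insert 510: h=1, slots 1,2,3 occupied => index 4.
Insert 973: h=7, slot 7 empty => index 7.
Insert 631: h=4, slot 4 occupied => index 5.
Insert 126: h=3, slots 3,4,5 occupied => index 6.
Table: [∅, 748, 136, 544, 510, 631, 126, 973, ∅, ∅, ∅, ∅, ∅, 59, ∅, ∅, ∅]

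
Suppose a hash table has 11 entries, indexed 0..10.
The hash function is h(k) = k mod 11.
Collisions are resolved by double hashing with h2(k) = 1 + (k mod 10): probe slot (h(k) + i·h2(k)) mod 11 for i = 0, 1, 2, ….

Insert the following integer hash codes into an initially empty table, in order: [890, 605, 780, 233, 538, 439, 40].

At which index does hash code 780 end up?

890: h=10 => slot 10
605: h=0 => slot 0
780: h=10, h2=1, probe 10,0,1 => slot 1
233: h=2 => slot 2
538: h=10, h2=9, probe 10,8 => slot 8
439: h=10, h2=10, probe 10,9 => slot 9
40: h=7 => slot 7
Table: [605, 780, 233, ., ., ., ., 40, 538, 439, 890]

1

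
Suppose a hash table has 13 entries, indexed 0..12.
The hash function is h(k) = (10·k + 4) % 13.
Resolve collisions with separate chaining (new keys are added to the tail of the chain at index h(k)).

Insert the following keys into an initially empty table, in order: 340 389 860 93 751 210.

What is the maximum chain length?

4

340 → bucket 11
389 → bucket 7
860 → bucket 11 (collision)
93 → bucket 11 (collision)
751 → bucket 0
210 → bucket 11 (collision)
Final buckets:
0: 751
1: -
2: -
3: -
4: -
5: -
6: -
7: 389
8: -
9: -
10: -
11: 340 -> 860 -> 93 -> 210
12: -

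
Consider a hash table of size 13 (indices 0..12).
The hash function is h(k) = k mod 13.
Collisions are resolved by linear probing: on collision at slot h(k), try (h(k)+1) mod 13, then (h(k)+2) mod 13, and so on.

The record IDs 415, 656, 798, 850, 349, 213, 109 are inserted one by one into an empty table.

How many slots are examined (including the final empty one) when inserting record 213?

4

415 hashes to 12; slot 12 is free => place at 12.
656 hashes to 6; slot 6 is free => place at 6.
798 hashes to 5; slot 5 is free => place at 5.
850 hashes to 5; 5,6 taken => place at 7.
349 hashes to 11; slot 11 is free => place at 11.
213 hashes to 5; 5,6,7 taken => place at 8.
109 hashes to 5; 5,6,7,8 taken => place at 9.
Table: [—, —, —, —, —, 798, 656, 850, 213, 109, —, 349, 415]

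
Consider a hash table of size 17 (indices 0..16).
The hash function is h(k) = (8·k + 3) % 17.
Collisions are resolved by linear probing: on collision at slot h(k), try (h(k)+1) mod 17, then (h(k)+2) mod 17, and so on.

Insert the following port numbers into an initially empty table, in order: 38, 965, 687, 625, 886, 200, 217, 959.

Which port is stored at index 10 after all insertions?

38 hashes to 1; slot 1 is free => place at 1.
965 hashes to 5; slot 5 is free => place at 5.
687 hashes to 8; slot 8 is free => place at 8.
625 hashes to 5; 5 taken => place at 6.
886 hashes to 2; slot 2 is free => place at 2.
200 hashes to 5; 5,6 taken => place at 7.
217 hashes to 5; 5,6,7,8 taken => place at 9.
959 hashes to 8; 8,9 taken => place at 10.
Table: [., 38, 886, ., ., 965, 625, 200, 687, 217, 959, ., ., ., ., ., .]

959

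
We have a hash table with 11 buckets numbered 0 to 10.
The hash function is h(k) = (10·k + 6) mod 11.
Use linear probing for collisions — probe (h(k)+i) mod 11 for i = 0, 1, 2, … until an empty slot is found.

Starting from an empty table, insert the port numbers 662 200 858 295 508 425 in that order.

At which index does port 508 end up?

7

662: h=4 → slot 4
200: h=4, probe 4,5 → slot 5
858: h=6 → slot 6
295: h=8 → slot 8
508: h=4, probe 4,5,6,7 → slot 7
425: h=10 → slot 10
Table: [-, -, -, -, 662, 200, 858, 508, 295, -, 425]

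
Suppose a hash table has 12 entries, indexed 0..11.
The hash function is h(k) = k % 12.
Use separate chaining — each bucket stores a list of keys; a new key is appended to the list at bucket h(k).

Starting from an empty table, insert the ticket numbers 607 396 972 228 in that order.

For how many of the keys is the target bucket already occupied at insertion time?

Insert 607: h=7, bucket 7 empty -> new chain.
Insert 396: h=0, bucket 0 empty -> new chain.
Insert 972: h=0, bucket 0 nonempty -> append to chain.
Insert 228: h=0, bucket 0 nonempty -> append to chain.
Final buckets:
0: 396 -> 972 -> 228
1: _
2: _
3: _
4: _
5: _
6: _
7: 607
8: _
9: _
10: _
11: _

2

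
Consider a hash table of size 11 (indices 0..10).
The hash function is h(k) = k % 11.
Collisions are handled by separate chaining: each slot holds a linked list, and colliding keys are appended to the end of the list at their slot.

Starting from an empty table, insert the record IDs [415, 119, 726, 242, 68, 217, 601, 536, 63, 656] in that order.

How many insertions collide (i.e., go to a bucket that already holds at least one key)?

Insert 415: h=8, bucket 8 empty -> new chain.
Insert 119: h=9, bucket 9 empty -> new chain.
Insert 726: h=0, bucket 0 empty -> new chain.
Insert 242: h=0, bucket 0 nonempty -> append to chain.
Insert 68: h=2, bucket 2 empty -> new chain.
Insert 217: h=8, bucket 8 nonempty -> append to chain.
Insert 601: h=7, bucket 7 empty -> new chain.
Insert 536: h=8, bucket 8 nonempty -> append to chain.
Insert 63: h=8, bucket 8 nonempty -> append to chain.
Insert 656: h=7, bucket 7 nonempty -> append to chain.
Final buckets:
0: 726 -> 242
1: .
2: 68
3: .
4: .
5: .
6: .
7: 601 -> 656
8: 415 -> 217 -> 536 -> 63
9: 119
10: .

5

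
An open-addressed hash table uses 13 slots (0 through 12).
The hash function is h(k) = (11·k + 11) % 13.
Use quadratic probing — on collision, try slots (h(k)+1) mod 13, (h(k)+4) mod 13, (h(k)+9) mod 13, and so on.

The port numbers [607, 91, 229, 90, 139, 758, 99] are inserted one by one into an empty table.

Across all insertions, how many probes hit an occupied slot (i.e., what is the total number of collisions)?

607: h=6 → slot 6
91: h=11 → slot 11
229: h=8 → slot 8
90: h=0 → slot 0
139: h=6, probe 6,7 → slot 7
758: h=3 → slot 3
99: h=8, probe 8,9 → slot 9
Table: [90, ∅, ∅, 758, ∅, ∅, 607, 139, 229, 99, ∅, 91, ∅]

2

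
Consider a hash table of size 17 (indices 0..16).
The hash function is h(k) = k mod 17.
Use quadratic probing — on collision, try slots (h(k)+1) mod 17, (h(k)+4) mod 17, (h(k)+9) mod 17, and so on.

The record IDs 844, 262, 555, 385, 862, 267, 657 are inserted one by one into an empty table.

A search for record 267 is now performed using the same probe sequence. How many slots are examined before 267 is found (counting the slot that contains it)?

844: h=11 -> slot 11
262: h=7 -> slot 7
555: h=11, probe 11,12 -> slot 12
385: h=11, probe 11,12,15 -> slot 15
862: h=12, probe 12,13 -> slot 13
267: h=12, probe 12,13,16 -> slot 16
657: h=11, probe 11,12,15,3 -> slot 3
Table: [—, —, —, 657, —, —, —, 262, —, —, —, 844, 555, 862, —, 385, 267]
Lookup 267: h=12, probe 12,13,16 → found at 16.

3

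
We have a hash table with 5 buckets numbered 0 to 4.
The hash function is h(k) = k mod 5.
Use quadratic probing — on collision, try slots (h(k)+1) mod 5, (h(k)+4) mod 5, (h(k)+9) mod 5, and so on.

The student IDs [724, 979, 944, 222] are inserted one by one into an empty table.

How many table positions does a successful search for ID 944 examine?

Insert 724: h=4, slot 4 empty => index 4.
Insert 979: h=4, slot 4 occupied => index 0.
Insert 944: h=4, slots 4,0 occupied => index 3.
Insert 222: h=2, slot 2 empty => index 2.
Table: [979, ., 222, 944, 724]
Lookup 944: h=4, probe 4,0,3 → found at 3.

3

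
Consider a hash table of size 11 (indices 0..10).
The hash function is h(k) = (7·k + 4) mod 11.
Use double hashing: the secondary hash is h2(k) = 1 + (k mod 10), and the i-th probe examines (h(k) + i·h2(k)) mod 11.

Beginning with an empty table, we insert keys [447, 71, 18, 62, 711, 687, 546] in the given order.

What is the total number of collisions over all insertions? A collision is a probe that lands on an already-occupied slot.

5

447: h=9 → slot 9
71: h=6 → slot 6
18: h=9, h2=9, probe 9,7 → slot 7
62: h=9, h2=3, probe 9,1 → slot 1
711: h=9, h2=2, probe 9,0 → slot 0
687: h=6, h2=8, probe 6,3 → slot 3
546: h=9, h2=7, probe 9,5 → slot 5
Table: [711, 62, ∅, 687, ∅, 546, 71, 18, ∅, 447, ∅]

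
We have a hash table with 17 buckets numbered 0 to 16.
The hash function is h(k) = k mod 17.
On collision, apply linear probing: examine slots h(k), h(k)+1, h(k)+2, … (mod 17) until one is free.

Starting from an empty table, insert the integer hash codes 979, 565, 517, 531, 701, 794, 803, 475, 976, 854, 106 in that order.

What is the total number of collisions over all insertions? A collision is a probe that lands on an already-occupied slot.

979: h=10 -> slot 10
565: h=4 -> slot 4
517: h=7 -> slot 7
531: h=4, probe 4,5 -> slot 5
701: h=4, probe 4,5,6 -> slot 6
794: h=12 -> slot 12
803: h=4, probe 4,5,6,7,8 -> slot 8
475: h=16 -> slot 16
976: h=7, probe 7,8,9 -> slot 9
854: h=4, probe 4,5,6,7,8,9,10,11 -> slot 11
106: h=4, probe 4,5,6,7,8,9,10,11,12,13 -> slot 13
Table: [∅, ∅, ∅, ∅, 565, 531, 701, 517, 803, 976, 979, 854, 794, 106, ∅, ∅, 475]

25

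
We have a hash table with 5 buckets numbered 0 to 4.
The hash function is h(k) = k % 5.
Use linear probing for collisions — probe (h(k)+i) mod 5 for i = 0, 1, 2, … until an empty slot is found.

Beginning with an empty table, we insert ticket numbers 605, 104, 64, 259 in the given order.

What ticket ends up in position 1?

64

605: h=0 -> slot 0
104: h=4 -> slot 4
64: h=4, probe 4,0,1 -> slot 1
259: h=4, probe 4,0,1,2 -> slot 2
Table: [605, 64, 259, _, 104]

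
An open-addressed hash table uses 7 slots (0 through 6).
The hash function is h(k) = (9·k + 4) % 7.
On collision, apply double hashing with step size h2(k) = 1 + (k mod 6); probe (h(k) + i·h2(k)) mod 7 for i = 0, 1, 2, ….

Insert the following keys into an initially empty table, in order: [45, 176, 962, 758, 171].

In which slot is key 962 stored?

45: h=3 → slot 3
176: h=6 → slot 6
962: h=3, h2=3, probe 3,6,2 → slot 2
758: h=1 → slot 1
171: h=3, h2=4, probe 3,0 → slot 0
Table: [171, 758, 962, 45, -, -, 176]

2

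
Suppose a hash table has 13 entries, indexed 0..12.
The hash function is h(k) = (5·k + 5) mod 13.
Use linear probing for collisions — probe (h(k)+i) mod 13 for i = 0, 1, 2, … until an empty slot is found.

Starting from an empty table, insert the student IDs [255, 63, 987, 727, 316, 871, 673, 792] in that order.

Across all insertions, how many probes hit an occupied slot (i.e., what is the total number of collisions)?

3

255: h=6 -> slot 6
63: h=8 -> slot 8
987: h=0 -> slot 0
727: h=0, probe 0,1 -> slot 1
316: h=12 -> slot 12
871: h=5 -> slot 5
673: h=3 -> slot 3
792: h=0, probe 0,1,2 -> slot 2
Table: [987, 727, 792, 673, _, 871, 255, _, 63, _, _, _, 316]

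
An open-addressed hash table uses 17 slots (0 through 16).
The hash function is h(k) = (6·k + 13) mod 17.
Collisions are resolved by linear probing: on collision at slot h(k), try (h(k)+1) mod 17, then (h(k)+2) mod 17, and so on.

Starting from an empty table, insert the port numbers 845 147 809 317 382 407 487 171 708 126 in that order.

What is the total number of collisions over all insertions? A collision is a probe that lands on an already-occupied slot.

6

845 hashes to 0; slot 0 is free → place at 0.
147 hashes to 11; slot 11 is free → place at 11.
809 hashes to 5; slot 5 is free → place at 5.
317 hashes to 11; 11 taken → place at 12.
382 hashes to 10; slot 10 is free → place at 10.
407 hashes to 7; slot 7 is free → place at 7.
487 hashes to 11; 11,12 taken → place at 13.
171 hashes to 2; slot 2 is free → place at 2.
708 hashes to 11; 11,12,13 taken → place at 14.
126 hashes to 4; slot 4 is free → place at 4.
Table: [845, ., 171, ., 126, 809, ., 407, ., ., 382, 147, 317, 487, 708, ., .]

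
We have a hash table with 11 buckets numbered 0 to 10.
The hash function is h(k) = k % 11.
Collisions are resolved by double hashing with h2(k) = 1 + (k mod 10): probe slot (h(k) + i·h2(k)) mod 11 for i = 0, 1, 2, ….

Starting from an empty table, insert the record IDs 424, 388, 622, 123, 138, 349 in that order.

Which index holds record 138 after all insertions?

4

424: h=6 => slot 6
388: h=3 => slot 3
622: h=6, h2=3, probe 6,9 => slot 9
123: h=2 => slot 2
138: h=6, h2=9, probe 6,4 => slot 4
349: h=8 => slot 8
Table: [∅, ∅, 123, 388, 138, ∅, 424, ∅, 349, 622, ∅]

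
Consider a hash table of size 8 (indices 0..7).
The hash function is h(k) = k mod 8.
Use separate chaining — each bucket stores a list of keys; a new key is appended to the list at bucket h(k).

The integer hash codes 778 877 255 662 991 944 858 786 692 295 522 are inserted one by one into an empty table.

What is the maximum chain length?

4

Insert 778: h=2, bucket 2 empty → new chain.
Insert 877: h=5, bucket 5 empty → new chain.
Insert 255: h=7, bucket 7 empty → new chain.
Insert 662: h=6, bucket 6 empty → new chain.
Insert 991: h=7, bucket 7 nonempty → append to chain.
Insert 944: h=0, bucket 0 empty → new chain.
Insert 858: h=2, bucket 2 nonempty → append to chain.
Insert 786: h=2, bucket 2 nonempty → append to chain.
Insert 692: h=4, bucket 4 empty → new chain.
Insert 295: h=7, bucket 7 nonempty → append to chain.
Insert 522: h=2, bucket 2 nonempty → append to chain.
Final buckets:
0: 944
1: ∅
2: 778 -> 858 -> 786 -> 522
3: ∅
4: 692
5: 877
6: 662
7: 255 -> 991 -> 295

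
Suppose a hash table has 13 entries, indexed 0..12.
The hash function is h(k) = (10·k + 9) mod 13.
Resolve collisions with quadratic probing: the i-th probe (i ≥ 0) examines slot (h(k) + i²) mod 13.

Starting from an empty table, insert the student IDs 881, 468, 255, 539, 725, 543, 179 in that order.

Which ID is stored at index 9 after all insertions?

468

881 hashes to 5; slot 5 is free -> place at 5.
468 hashes to 9; slot 9 is free -> place at 9.
255 hashes to 11; slot 11 is free -> place at 11.
539 hashes to 4; slot 4 is free -> place at 4.
725 hashes to 5; 5 taken -> place at 6.
543 hashes to 5; 5,6,9 taken -> place at 1.
179 hashes to 5; 5,6,9,1 taken -> place at 8.
Table: [∅, 543, ∅, ∅, 539, 881, 725, ∅, 179, 468, ∅, 255, ∅]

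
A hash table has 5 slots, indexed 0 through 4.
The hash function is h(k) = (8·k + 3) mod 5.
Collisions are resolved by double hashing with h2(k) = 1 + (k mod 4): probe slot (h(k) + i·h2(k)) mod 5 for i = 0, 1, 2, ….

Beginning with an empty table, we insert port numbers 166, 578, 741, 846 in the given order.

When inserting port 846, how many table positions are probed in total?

2

166: h=1 → slot 1
578: h=2 → slot 2
741: h=1, h2=2, probe 1,3 → slot 3
846: h=1, h2=3, probe 1,4 → slot 4
Table: [., 166, 578, 741, 846]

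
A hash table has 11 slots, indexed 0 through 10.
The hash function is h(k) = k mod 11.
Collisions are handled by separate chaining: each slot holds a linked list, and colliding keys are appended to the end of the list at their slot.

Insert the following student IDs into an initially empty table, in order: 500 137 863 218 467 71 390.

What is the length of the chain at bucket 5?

500 -> bucket 5
137 -> bucket 5 (collision)
863 -> bucket 5 (collision)
218 -> bucket 9
467 -> bucket 5 (collision)
71 -> bucket 5 (collision)
390 -> bucket 5 (collision)
Final buckets:
0: -
1: -
2: -
3: -
4: -
5: 500 -> 137 -> 863 -> 467 -> 71 -> 390
6: -
7: -
8: -
9: 218
10: -

6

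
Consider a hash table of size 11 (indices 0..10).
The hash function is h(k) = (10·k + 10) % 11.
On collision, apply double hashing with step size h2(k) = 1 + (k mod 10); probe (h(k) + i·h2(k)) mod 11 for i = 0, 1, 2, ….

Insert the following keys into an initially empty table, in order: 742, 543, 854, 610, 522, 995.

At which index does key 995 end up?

0

742: h=5 → slot 5
543: h=6 → slot 6
854: h=3 → slot 3
610: h=5, h2=1, probe 5,6,7 → slot 7
522: h=5, h2=3, probe 5,8 → slot 8
995: h=5, h2=6, probe 5,0 → slot 0
Table: [995, ., ., 854, ., 742, 543, 610, 522, ., .]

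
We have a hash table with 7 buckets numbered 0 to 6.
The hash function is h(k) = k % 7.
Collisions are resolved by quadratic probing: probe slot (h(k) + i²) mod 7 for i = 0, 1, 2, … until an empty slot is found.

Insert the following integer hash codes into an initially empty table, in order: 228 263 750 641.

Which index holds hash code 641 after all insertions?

228 hashes to 4; slot 4 is free -> place at 4.
263 hashes to 4; 4 taken -> place at 5.
750 hashes to 1; slot 1 is free -> place at 1.
641 hashes to 4; 4,5,1 taken -> place at 6.
Table: [., 750, ., ., 228, 263, 641]

6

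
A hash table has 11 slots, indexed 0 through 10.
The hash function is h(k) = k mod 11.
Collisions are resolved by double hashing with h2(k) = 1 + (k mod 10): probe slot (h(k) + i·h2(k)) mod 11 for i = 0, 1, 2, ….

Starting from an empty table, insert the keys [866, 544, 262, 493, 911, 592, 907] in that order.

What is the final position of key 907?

Insert 866: h=8, slot 8 empty → index 8.
Insert 544: h=5, slot 5 empty → index 5.
Insert 262: h=9, slot 9 empty → index 9.
Insert 493: h=9, h2=4, slot 9 occupied → index 2.
Insert 911: h=9, h2=2, slot 9 occupied → index 0.
Insert 592: h=9, h2=3, slot 9 occupied → index 1.
Insert 907: h=5, h2=8, slots 5,2 occupied → index 10.
Table: [911, 592, 493, -, -, 544, -, -, 866, 262, 907]

10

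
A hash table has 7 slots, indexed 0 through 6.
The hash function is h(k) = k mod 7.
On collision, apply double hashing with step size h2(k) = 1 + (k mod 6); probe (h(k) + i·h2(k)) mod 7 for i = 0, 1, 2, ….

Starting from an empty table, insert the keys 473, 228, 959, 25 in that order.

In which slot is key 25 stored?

Insert 473: h=4, slot 4 empty → index 4.
Insert 228: h=4, h2=1, slot 4 occupied → index 5.
Insert 959: h=0, slot 0 empty → index 0.
Insert 25: h=4, h2=2, slot 4 occupied → index 6.
Table: [959, ∅, ∅, ∅, 473, 228, 25]

6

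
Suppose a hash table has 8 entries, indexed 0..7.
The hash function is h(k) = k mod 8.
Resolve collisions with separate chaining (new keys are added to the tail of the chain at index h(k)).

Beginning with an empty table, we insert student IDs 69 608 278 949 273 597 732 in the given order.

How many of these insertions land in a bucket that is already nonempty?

2

Insert 69: h=5, bucket 5 empty → new chain.
Insert 608: h=0, bucket 0 empty → new chain.
Insert 278: h=6, bucket 6 empty → new chain.
Insert 949: h=5, bucket 5 nonempty → append to chain.
Insert 273: h=1, bucket 1 empty → new chain.
Insert 597: h=5, bucket 5 nonempty → append to chain.
Insert 732: h=4, bucket 4 empty → new chain.
Final buckets:
0: 608
1: 273
2: ∅
3: ∅
4: 732
5: 69 -> 949 -> 597
6: 278
7: ∅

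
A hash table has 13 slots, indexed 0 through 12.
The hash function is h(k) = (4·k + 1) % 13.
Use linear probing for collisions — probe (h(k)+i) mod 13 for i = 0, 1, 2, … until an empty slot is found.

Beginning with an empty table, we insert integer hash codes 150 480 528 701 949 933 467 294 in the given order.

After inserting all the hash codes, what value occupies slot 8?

294

150 hashes to 3; slot 3 is free → place at 3.
480 hashes to 10; slot 10 is free → place at 10.
528 hashes to 7; slot 7 is free → place at 7.
701 hashes to 10; 10 taken → place at 11.
949 hashes to 1; slot 1 is free → place at 1.
933 hashes to 2; slot 2 is free → place at 2.
467 hashes to 10; 10,11 taken → place at 12.
294 hashes to 7; 7 taken → place at 8.
Table: [—, 949, 933, 150, —, —, —, 528, 294, —, 480, 701, 467]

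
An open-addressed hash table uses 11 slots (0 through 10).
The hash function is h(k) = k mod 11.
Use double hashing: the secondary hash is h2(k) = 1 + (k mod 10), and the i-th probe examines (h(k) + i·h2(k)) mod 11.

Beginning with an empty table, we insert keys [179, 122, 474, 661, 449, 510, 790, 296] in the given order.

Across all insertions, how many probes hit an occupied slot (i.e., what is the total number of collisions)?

6

179 hashes to 3; slot 3 is free → place at 3.
122 hashes to 1; slot 1 is free → place at 1.
474 hashes to 1, h2=5; 1 taken → place at 6.
661 hashes to 1, h2=2; 1,3 taken → place at 5.
449 hashes to 9; slot 9 is free → place at 9.
510 hashes to 4; slot 4 is free → place at 4.
790 hashes to 9, h2=1; 9 taken → place at 10.
296 hashes to 10, h2=7; 10,6 taken → place at 2.
Table: [., 122, 296, 179, 510, 661, 474, ., ., 449, 790]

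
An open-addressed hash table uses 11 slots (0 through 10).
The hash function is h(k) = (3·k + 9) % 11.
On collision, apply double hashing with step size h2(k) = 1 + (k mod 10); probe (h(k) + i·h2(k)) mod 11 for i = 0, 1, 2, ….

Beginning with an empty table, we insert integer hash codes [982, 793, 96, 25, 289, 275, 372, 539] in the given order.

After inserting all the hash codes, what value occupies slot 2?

Insert 982: h=7, slot 7 empty → index 7.
Insert 793: h=1, slot 1 empty → index 1.
Insert 96: h=0, slot 0 empty → index 0.
Insert 25: h=7, h2=6, slot 7 occupied → index 2.
Insert 289: h=7, h2=10, slot 7 occupied → index 6.
Insert 275: h=9, slot 9 empty → index 9.
Insert 372: h=3, slot 3 empty → index 3.
Insert 539: h=9, h2=10, slot 9 occupied → index 8.
Table: [96, 793, 25, 372, ∅, ∅, 289, 982, 539, 275, ∅]

25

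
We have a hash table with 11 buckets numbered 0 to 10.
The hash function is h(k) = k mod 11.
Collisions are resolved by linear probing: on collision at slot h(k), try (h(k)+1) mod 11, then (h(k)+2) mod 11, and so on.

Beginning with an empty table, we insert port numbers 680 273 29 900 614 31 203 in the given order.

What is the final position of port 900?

0

Insert 680: h=9, slot 9 empty → index 9.
Insert 273: h=9, slot 9 occupied → index 10.
Insert 29: h=7, slot 7 empty → index 7.
Insert 900: h=9, slots 9,10 occupied → index 0.
Insert 614: h=9, slots 9,10,0 occupied → index 1.
Insert 31: h=9, slots 9,10,0,1 occupied → index 2.
Insert 203: h=5, slot 5 empty → index 5.
Table: [900, 614, 31, ∅, ∅, 203, ∅, 29, ∅, 680, 273]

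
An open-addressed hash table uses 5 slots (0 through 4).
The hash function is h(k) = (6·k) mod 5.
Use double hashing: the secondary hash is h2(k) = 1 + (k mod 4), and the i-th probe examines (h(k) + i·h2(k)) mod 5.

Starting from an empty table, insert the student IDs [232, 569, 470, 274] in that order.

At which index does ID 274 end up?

232 hashes to 2; slot 2 is free → place at 2.
569 hashes to 4; slot 4 is free → place at 4.
470 hashes to 0; slot 0 is free → place at 0.
274 hashes to 4, h2=3; 4,2,0 taken → place at 3.
Table: [470, ∅, 232, 274, 569]

3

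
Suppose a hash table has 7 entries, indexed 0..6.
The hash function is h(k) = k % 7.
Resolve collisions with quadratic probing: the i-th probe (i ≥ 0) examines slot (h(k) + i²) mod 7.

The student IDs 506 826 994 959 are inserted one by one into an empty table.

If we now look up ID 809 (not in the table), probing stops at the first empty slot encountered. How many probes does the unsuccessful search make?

Insert 506: h=2, slot 2 empty → index 2.
Insert 826: h=0, slot 0 empty → index 0.
Insert 994: h=0, slot 0 occupied → index 1.
Insert 959: h=0, slots 0,1 occupied → index 4.
Table: [826, 994, 506, -, 959, -, -]
Lookup 809: h=4, probe 4,5 → slot 5 empty, not found.

2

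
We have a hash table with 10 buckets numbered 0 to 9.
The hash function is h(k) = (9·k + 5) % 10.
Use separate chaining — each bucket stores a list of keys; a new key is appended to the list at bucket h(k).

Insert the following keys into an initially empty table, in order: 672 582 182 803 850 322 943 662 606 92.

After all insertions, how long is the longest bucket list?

6

672 → bucket 3
582 → bucket 3 (collision)
182 → bucket 3 (collision)
803 → bucket 2
850 → bucket 5
322 → bucket 3 (collision)
943 → bucket 2 (collision)
662 → bucket 3 (collision)
606 → bucket 9
92 → bucket 3 (collision)
Final buckets:
0: -
1: -
2: 803 -> 943
3: 672 -> 582 -> 182 -> 322 -> 662 -> 92
4: -
5: 850
6: -
7: -
8: -
9: 606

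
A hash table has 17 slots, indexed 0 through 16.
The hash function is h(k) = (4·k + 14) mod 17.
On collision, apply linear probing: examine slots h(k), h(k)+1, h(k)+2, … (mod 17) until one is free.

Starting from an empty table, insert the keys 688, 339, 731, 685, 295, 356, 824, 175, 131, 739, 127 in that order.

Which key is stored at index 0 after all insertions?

685

Insert 688: h=12, slot 12 empty -> index 12.
Insert 339: h=10, slot 10 empty -> index 10.
Insert 731: h=14, slot 14 empty -> index 14.
Insert 685: h=0, slot 0 empty -> index 0.
Insert 295: h=4, slot 4 empty -> index 4.
Insert 356: h=10, slot 10 occupied -> index 11.
Insert 824: h=12, slot 12 occupied -> index 13.
Insert 175: h=0, slot 0 occupied -> index 1.
Insert 131: h=11, slots 11,12,13,14 occupied -> index 15.
Insert 739: h=12, slots 12,13,14,15 occupied -> index 16.
Insert 127: h=12, slots 12,13,14,15,16,0,1 occupied -> index 2.
Table: [685, 175, 127, ∅, 295, ∅, ∅, ∅, ∅, ∅, 339, 356, 688, 824, 731, 131, 739]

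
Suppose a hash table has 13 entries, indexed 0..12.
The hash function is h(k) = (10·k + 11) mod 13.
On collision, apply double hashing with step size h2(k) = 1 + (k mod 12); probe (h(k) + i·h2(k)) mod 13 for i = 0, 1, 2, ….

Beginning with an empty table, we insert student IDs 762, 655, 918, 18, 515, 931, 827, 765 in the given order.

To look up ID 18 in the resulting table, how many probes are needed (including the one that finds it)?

Insert 762: h=0, slot 0 empty → index 0.
Insert 655: h=9, slot 9 empty → index 9.
Insert 918: h=0, h2=7, slot 0 occupied → index 7.
Insert 18: h=9, h2=7, slot 9 occupied → index 3.
Insert 515: h=0, h2=12, slot 0 occupied → index 12.
Insert 931: h=0, h2=8, slot 0 occupied → index 8.
Insert 827: h=0, h2=12, slots 0,12 occupied → index 11.
Insert 765: h=4, slot 4 empty → index 4.
Table: [762, ., ., 18, 765, ., ., 918, 931, 655, ., 827, 515]
Lookup 18: h=9, h2=7, probe 9,3 → found at 3.

2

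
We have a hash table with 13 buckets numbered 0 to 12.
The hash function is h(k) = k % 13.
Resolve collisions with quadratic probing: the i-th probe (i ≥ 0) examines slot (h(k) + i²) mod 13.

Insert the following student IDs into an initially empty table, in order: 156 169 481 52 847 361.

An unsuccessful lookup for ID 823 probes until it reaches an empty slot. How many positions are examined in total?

Insert 156: h=0, slot 0 empty => index 0.
Insert 169: h=0, slot 0 occupied => index 1.
Insert 481: h=0, slots 0,1 occupied => index 4.
Insert 52: h=0, slots 0,1,4 occupied => index 9.
Insert 847: h=2, slot 2 empty => index 2.
Insert 361: h=10, slot 10 empty => index 10.
Table: [156, 169, 847, ∅, 481, ∅, ∅, ∅, ∅, 52, 361, ∅, ∅]
Lookup 823: h=4, probe 4,5 → slot 5 empty, not found.

2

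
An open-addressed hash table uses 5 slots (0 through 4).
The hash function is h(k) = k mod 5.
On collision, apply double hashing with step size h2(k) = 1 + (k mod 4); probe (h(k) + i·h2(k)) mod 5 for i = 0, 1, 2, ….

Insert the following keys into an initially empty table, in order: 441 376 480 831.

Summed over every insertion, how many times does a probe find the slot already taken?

441: h=1 -> slot 1
376: h=1, h2=1, probe 1,2 -> slot 2
480: h=0 -> slot 0
831: h=1, h2=4, probe 1,0,4 -> slot 4
Table: [480, 441, 376, -, 831]

3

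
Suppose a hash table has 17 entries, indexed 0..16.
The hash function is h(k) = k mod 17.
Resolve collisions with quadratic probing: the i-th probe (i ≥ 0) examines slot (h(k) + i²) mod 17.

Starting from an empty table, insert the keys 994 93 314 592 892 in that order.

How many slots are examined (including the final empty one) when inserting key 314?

3

Insert 994: h=8, slot 8 empty => index 8.
Insert 93: h=8, slot 8 occupied => index 9.
Insert 314: h=8, slots 8,9 occupied => index 12.
Insert 592: h=14, slot 14 empty => index 14.
Insert 892: h=8, slots 8,9,12 occupied => index 0.
Table: [892, —, —, —, —, —, —, —, 994, 93, —, —, 314, —, 592, —, —]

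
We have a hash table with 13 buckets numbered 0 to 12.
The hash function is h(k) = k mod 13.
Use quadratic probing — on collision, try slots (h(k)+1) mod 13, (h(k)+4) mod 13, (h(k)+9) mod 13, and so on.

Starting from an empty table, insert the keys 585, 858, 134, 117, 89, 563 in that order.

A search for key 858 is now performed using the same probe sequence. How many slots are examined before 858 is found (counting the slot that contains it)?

585: h=0 → slot 0
858: h=0, probe 0,1 → slot 1
134: h=4 → slot 4
117: h=0, probe 0,1,4,9 → slot 9
89: h=11 → slot 11
563: h=4, probe 4,5 → slot 5
Table: [585, 858, _, _, 134, 563, _, _, _, 117, _, 89, _]
Lookup 858: h=0, probe 0,1 → found at 1.

2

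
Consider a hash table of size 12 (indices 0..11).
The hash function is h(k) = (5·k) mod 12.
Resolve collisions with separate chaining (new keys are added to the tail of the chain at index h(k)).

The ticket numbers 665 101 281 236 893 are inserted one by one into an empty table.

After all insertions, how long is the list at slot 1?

4

665 → bucket 1
101 → bucket 1 (collision)
281 → bucket 1 (collision)
236 → bucket 4
893 → bucket 1 (collision)
Final buckets:
0: .
1: 665 -> 101 -> 281 -> 893
2: .
3: .
4: 236
5: .
6: .
7: .
8: .
9: .
10: .
11: .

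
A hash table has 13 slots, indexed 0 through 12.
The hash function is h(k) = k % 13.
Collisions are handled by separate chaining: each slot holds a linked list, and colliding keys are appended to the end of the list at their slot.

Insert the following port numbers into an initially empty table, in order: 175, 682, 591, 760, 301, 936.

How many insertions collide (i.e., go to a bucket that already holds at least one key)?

3

Insert 175: h=6, bucket 6 empty → new chain.
Insert 682: h=6, bucket 6 nonempty → append to chain.
Insert 591: h=6, bucket 6 nonempty → append to chain.
Insert 760: h=6, bucket 6 nonempty → append to chain.
Insert 301: h=2, bucket 2 empty → new chain.
Insert 936: h=0, bucket 0 empty → new chain.
Final buckets:
0: 936
1: ∅
2: 301
3: ∅
4: ∅
5: ∅
6: 175 -> 682 -> 591 -> 760
7: ∅
8: ∅
9: ∅
10: ∅
11: ∅
12: ∅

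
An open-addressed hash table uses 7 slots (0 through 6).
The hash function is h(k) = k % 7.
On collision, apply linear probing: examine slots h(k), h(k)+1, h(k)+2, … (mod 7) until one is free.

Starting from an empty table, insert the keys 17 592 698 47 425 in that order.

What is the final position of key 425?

17 hashes to 3; slot 3 is free -> place at 3.
592 hashes to 4; slot 4 is free -> place at 4.
698 hashes to 5; slot 5 is free -> place at 5.
47 hashes to 5; 5 taken -> place at 6.
425 hashes to 5; 5,6 taken -> place at 0.
Table: [425, ∅, ∅, 17, 592, 698, 47]

0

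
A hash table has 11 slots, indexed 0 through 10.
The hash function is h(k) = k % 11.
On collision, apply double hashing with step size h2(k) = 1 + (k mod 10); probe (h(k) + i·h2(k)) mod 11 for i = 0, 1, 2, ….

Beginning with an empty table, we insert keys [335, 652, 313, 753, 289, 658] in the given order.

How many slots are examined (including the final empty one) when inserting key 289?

335 hashes to 5; slot 5 is free => place at 5.
652 hashes to 3; slot 3 is free => place at 3.
313 hashes to 5, h2=4; 5 taken => place at 9.
753 hashes to 5, h2=4; 5,9 taken => place at 2.
289 hashes to 3, h2=10; 3,2 taken => place at 1.
658 hashes to 9, h2=9; 9 taken => place at 7.
Table: [∅, 289, 753, 652, ∅, 335, ∅, 658, ∅, 313, ∅]

3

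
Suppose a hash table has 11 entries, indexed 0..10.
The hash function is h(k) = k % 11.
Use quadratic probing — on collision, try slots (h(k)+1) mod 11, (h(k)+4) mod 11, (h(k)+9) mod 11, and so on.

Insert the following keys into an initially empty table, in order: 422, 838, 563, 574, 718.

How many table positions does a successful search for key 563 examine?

2

422 hashes to 4; slot 4 is free → place at 4.
838 hashes to 2; slot 2 is free → place at 2.
563 hashes to 2; 2 taken → place at 3.
574 hashes to 2; 2,3 taken → place at 6.
718 hashes to 3; 3,4 taken → place at 7.
Table: [., ., 838, 563, 422, ., 574, 718, ., ., .]
Lookup 563: h=2, probe 2,3 → found at 3.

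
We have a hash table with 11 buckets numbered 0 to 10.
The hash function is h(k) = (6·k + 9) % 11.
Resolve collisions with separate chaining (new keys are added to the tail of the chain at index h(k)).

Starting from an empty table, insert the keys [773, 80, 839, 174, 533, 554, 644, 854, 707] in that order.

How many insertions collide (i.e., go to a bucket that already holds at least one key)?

3

Insert 773: h=5, bucket 5 empty -> new chain.
Insert 80: h=5, bucket 5 nonempty -> append to chain.
Insert 839: h=5, bucket 5 nonempty -> append to chain.
Insert 174: h=8, bucket 8 empty -> new chain.
Insert 533: h=6, bucket 6 empty -> new chain.
Insert 554: h=0, bucket 0 empty -> new chain.
Insert 644: h=1, bucket 1 empty -> new chain.
Insert 854: h=7, bucket 7 empty -> new chain.
Insert 707: h=5, bucket 5 nonempty -> append to chain.
Final buckets:
0: 554
1: 644
2: —
3: —
4: —
5: 773 -> 80 -> 839 -> 707
6: 533
7: 854
8: 174
9: —
10: —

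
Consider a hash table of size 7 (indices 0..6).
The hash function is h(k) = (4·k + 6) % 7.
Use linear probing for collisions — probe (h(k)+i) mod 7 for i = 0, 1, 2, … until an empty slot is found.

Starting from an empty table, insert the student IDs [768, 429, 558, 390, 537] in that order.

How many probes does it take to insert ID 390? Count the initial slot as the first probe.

768 hashes to 5; slot 5 is free => place at 5.
429 hashes to 0; slot 0 is free => place at 0.
558 hashes to 5; 5 taken => place at 6.
390 hashes to 5; 5,6,0 taken => place at 1.
537 hashes to 5; 5,6,0,1 taken => place at 2.
Table: [429, 390, 537, ∅, ∅, 768, 558]

4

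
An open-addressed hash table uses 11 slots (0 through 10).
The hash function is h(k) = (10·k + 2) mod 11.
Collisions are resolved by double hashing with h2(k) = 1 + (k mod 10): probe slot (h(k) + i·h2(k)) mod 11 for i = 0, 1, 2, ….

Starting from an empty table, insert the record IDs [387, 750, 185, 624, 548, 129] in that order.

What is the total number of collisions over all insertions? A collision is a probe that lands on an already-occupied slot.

4

Insert 387: h=0, slot 0 empty → index 0.
Insert 750: h=0, h2=1, slot 0 occupied → index 1.
Insert 185: h=4, slot 4 empty → index 4.
Insert 624: h=5, slot 5 empty → index 5.
Insert 548: h=4, h2=9, slot 4 occupied → index 2.
Insert 129: h=5, h2=10, slots 5,4 occupied → index 3.
Table: [387, 750, 548, 129, 185, 624, _, _, _, _, _]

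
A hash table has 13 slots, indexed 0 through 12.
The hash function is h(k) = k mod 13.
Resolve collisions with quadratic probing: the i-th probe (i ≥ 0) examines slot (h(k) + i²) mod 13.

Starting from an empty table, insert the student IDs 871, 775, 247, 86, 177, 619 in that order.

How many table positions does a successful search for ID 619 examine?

871: h=0 → slot 0
775: h=8 → slot 8
247: h=0, probe 0,1 → slot 1
86: h=8, probe 8,9 → slot 9
177: h=8, probe 8,9,12 → slot 12
619: h=8, probe 8,9,12,4 → slot 4
Table: [871, 247, _, _, 619, _, _, _, 775, 86, _, _, 177]
Lookup 619: h=8, probe 8,9,12,4 → found at 4.

4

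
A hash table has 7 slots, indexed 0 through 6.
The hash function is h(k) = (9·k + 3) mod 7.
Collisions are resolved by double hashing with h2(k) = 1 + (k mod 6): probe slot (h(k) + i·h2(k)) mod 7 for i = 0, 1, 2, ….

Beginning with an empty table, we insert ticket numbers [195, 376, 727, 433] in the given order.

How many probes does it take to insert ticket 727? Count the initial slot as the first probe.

2

195 hashes to 1; slot 1 is free => place at 1.
376 hashes to 6; slot 6 is free => place at 6.
727 hashes to 1, h2=2; 1 taken => place at 3.
433 hashes to 1, h2=2; 1,3 taken => place at 5.
Table: [., 195, ., 727, ., 433, 376]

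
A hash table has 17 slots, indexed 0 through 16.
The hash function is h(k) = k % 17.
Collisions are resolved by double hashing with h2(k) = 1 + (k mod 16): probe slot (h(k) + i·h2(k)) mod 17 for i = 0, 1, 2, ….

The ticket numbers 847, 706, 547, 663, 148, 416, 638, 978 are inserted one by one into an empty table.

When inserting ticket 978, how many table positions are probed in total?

3

847: h=14 → slot 14
706: h=9 → slot 9
547: h=3 → slot 3
663: h=0 → slot 0
148: h=12 → slot 12
416: h=8 → slot 8
638: h=9, h2=15, probe 9,7 → slot 7
978: h=9, h2=3, probe 9,12,15 → slot 15
Table: [663, -, -, 547, -, -, -, 638, 416, 706, -, -, 148, -, 847, 978, -]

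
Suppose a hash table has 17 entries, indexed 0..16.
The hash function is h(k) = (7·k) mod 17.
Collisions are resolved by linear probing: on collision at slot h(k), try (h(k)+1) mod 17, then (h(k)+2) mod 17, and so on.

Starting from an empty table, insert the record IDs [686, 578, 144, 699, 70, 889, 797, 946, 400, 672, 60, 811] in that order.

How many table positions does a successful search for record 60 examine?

5

Insert 686: h=8, slot 8 empty -> index 8.
Insert 578: h=0, slot 0 empty -> index 0.
Insert 144: h=5, slot 5 empty -> index 5.
Insert 699: h=14, slot 14 empty -> index 14.
Insert 70: h=14, slot 14 occupied -> index 15.
Insert 889: h=1, slot 1 empty -> index 1.
Insert 797: h=3, slot 3 empty -> index 3.
Insert 946: h=9, slot 9 empty -> index 9.
Insert 400: h=12, slot 12 empty -> index 12.
Insert 672: h=12, slot 12 occupied -> index 13.
Insert 60: h=12, slots 12,13,14,15 occupied -> index 16.
Insert 811: h=16, slots 16,0,1 occupied -> index 2.
Table: [578, 889, 811, 797, —, 144, —, —, 686, 946, —, —, 400, 672, 699, 70, 60]
Lookup 60: h=12, probe 12,13,14,15,16 → found at 16.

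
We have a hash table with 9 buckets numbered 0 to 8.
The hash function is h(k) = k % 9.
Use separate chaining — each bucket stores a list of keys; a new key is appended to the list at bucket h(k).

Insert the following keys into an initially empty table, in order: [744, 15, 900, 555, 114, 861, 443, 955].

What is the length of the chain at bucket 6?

5

Insert 744: h=6, bucket 6 empty -> new chain.
Insert 15: h=6, bucket 6 nonempty -> append to chain.
Insert 900: h=0, bucket 0 empty -> new chain.
Insert 555: h=6, bucket 6 nonempty -> append to chain.
Insert 114: h=6, bucket 6 nonempty -> append to chain.
Insert 861: h=6, bucket 6 nonempty -> append to chain.
Insert 443: h=2, bucket 2 empty -> new chain.
Insert 955: h=1, bucket 1 empty -> new chain.
Final buckets:
0: 900
1: 955
2: 443
3: -
4: -
5: -
6: 744 -> 15 -> 555 -> 114 -> 861
7: -
8: -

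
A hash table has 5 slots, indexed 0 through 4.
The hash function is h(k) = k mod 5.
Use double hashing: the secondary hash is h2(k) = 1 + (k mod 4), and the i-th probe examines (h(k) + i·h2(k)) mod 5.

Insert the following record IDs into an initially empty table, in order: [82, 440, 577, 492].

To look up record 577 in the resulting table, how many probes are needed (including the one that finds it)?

82: h=2 => slot 2
440: h=0 => slot 0
577: h=2, h2=2, probe 2,4 => slot 4
492: h=2, h2=1, probe 2,3 => slot 3
Table: [440, -, 82, 492, 577]
Lookup 577: h=2, h2=2, probe 2,4 → found at 4.

2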